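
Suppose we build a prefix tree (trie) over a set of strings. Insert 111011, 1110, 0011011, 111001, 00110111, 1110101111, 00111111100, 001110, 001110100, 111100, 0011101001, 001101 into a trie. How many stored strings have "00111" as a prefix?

Walk to "00111"; the words in its subtree are exactly those with that prefix.
Matches: "001110", "001110100", "0011101001", "00111111100"
Count: 4

4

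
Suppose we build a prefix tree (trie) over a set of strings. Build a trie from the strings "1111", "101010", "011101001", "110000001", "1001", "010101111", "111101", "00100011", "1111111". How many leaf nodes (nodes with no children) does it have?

Leaves are exactly the stored words that no other stored word extends.
Those words: "00100011", "010101111", "011101001", "1001", "101010", "110000001", "111101", "1111111"
Leaf count: 8

8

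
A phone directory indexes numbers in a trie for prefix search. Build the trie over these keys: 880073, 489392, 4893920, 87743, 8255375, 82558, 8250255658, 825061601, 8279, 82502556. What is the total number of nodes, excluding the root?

38

Insert word by word; a character creates a node only if that edge doesn't already exist:
  "880073" → 6 new (8, 8, 0, 0, 7, 3)
  "489392" → 6 new (4, 8, 9, 3, 9, 2)
  "4893920" → prefix "489392" already present; 1 new (0)
  "87743" → prefix "8" already present; 4 new (7, 7, 4, 3)
  "8255375" → prefix "8" already present; 6 new (2, 5, 5, 3, 7, 5)
  "82558" → prefix "8255" already present; 1 new (8)
  "8250255658" → prefix "825" already present; 7 new (0, 2, 5, 5, 6, 5, 8)
  "825061601" → prefix "8250" already present; 5 new (6, 1, 6, 0, 1)
  "8279" → prefix "82" already present; 2 new (7, 9)
  "82502556" → prefix "82502556" already present; 0 new (none)
Total nodes = 6 + 6 + 1 + 4 + 6 + 1 + 7 + 5 + 2 + 0 = 38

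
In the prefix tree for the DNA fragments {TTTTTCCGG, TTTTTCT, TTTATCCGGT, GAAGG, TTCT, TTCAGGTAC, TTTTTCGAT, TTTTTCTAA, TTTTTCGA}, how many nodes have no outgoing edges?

A leaf is a node with no children — equivalently, the end of a word that is not a proper prefix of any other stored word.
Those words: "GAAGG", "TTCAGGTAC", "TTCT", "TTTATCCGGT", "TTTTTCCGG", "TTTTTCGAT", "TTTTTCTAA"
Leaf count: 7

7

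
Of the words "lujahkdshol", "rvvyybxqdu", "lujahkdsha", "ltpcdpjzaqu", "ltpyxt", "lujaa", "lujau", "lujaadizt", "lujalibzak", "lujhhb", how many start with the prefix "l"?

9

Traverse to the node for "l", then collect every word in that subtree.
Matches: "ltpcdpjzaqu", "ltpyxt", "lujaa", "lujaadizt", "lujahkdsha", "lujahkdshol", "lujalibzak", "lujau", "lujhhb"
Count: 9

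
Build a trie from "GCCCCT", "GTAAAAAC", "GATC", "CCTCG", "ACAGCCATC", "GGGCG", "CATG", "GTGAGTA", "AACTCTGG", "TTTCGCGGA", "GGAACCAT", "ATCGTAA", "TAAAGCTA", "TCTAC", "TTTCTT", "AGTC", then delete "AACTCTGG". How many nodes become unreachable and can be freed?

A node on "AACTCTGG"'s path can go only if nothing else ends at it or branches off below it.
The suffix "ACTCTGG" (7 nodes) is used only by "AACTCTGG"; the node for "A" still has the child "C", so pruning stops there.
Nodes removed: 7

7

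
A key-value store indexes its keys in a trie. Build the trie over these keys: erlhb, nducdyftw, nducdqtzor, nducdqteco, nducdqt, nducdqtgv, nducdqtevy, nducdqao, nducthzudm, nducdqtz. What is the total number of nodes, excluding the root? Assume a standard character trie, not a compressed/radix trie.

Insert word by word; a character creates a node only if that edge doesn't already exist:
  "erlhb" → 5 new (e, r, l, h, b)
  "nducdyftw" → 9 new (n, d, u, c, d, y, f, t, w)
  "nducdqtzor" → prefix "nducd" already present; 5 new (q, t, z, o, r)
  "nducdqteco" → prefix "nducdqt" already present; 3 new (e, c, o)
  "nducdqt" → prefix "nducdqt" already present; 0 new (none)
  "nducdqtgv" → prefix "nducdqt" already present; 2 new (g, v)
  "nducdqtevy" → prefix "nducdqte" already present; 2 new (v, y)
  "nducdqao" → prefix "nducdq" already present; 2 new (a, o)
  "nducthzudm" → prefix "nduc" already present; 6 new (t, h, z, u, d, m)
  "nducdqtz" → prefix "nducdqtz" already present; 0 new (none)
Total nodes = 5 + 9 + 5 + 3 + 0 + 2 + 2 + 2 + 6 + 0 = 34

34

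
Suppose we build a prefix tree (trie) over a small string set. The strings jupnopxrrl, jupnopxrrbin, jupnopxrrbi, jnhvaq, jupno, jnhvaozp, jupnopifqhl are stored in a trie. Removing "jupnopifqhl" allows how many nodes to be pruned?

5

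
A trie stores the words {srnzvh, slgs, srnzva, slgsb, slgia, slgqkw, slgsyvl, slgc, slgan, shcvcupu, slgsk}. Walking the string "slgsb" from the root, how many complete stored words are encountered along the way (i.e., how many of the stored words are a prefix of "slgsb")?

Check each prefix of "slgsb" against the stored set — each match is an end-marker on the path.
Prefixes of the query that are stored words: "slgs", "slgsb"
Count: 2

2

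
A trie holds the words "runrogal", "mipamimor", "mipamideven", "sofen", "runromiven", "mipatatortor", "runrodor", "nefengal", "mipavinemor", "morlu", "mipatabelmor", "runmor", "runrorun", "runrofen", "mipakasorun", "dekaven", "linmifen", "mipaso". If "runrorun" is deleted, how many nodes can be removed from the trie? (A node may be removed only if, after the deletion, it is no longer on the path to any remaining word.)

3

After clearing the end-marker at "runrorun", prune upward until reaching a node still needed by another word.
The suffix "run" (3 nodes) is used only by "runrorun"; the node for "runro" still has the child "g", so pruning stops there.
Nodes removed: 3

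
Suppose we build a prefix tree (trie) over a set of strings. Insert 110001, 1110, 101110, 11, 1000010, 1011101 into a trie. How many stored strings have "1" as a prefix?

Traverse to the node for "1", then collect every word in that subtree.
Matches: "1000010", "101110", "1011101", "11", "110001", "1110"
Count: 6

6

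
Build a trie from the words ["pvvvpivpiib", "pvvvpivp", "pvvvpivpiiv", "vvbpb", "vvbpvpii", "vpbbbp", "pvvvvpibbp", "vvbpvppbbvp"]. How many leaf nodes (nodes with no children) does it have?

Leaves are exactly the stored words that no other stored word extends.
Those words: "pvvvpivpiib", "pvvvpivpiiv", "pvvvvpibbp", "vpbbbp", "vvbpb", "vvbpvpii", "vvbpvppbbvp"
Leaf count: 7

7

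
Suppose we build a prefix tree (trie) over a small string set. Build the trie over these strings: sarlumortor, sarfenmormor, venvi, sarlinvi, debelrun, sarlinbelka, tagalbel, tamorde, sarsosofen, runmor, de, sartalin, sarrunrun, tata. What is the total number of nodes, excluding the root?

Count nodes per top-level branch (shared prefixes stored once):
  'd'-branch (de, debelrun): 8 nodes
  'r'-branch (runmor): 6 nodes
  's'-branch (sarfenmormor, sarlinbelka, sarlinvi, sarlumortor, sarrunrun, sarsosofen, sartalin): 47 nodes
  't'-branch (tagalbel, tamorde, tata): 15 nodes
  'v'-branch (venvi): 5 nodes
Sum: 81

81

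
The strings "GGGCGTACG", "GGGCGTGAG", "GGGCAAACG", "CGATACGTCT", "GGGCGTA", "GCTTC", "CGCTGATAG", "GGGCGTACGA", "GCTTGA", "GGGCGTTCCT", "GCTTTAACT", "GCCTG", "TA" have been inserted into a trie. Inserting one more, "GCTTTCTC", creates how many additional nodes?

3

"GCTTT" is already a path in the trie; the remaining "CTC" must be added.
New nodes needed: |"GCTTTCTC"| − 5 = 8 − 5 = 3.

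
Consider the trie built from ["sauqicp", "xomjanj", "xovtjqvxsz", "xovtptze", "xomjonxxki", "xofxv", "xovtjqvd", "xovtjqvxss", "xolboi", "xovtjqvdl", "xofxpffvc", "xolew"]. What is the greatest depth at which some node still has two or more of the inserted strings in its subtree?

Equivalently: take the maximum, over all pairs, of their longest common prefix length.
"xovtjqvxss" and "xovtjqvxsz" agree on "xovtjqvxs" (9 characters) before diverging; nothing deeper is shared.
Longest shared-prefix length: 9

9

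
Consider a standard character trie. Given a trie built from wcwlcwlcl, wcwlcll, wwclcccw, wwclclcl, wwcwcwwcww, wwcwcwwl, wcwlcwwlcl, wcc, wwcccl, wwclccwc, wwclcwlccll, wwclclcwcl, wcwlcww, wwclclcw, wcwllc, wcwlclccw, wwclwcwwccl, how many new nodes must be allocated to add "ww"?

0

Every character of "ww" already lies on an existing path (it is a prefix of some stored word).
No new nodes are needed: 0.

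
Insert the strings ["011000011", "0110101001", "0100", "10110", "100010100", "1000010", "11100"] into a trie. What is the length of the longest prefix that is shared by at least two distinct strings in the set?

4

Equivalently: take the maximum, over all pairs, of their longest common prefix length.
e.g. "011000011" and "0110101001" share the prefix "0110" of length 4; no pair shares a longer one.
Longest shared-prefix length: 4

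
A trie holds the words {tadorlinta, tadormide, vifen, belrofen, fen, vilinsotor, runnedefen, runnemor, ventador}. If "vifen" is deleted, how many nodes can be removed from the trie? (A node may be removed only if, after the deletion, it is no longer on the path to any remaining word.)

A node on "vifen"'s path can go only if nothing else ends at it or branches off below it.
The suffix "fen" (3 nodes) is used only by "vifen"; the node for "vi" still has the child "l", so pruning stops there.
Nodes removed: 3

3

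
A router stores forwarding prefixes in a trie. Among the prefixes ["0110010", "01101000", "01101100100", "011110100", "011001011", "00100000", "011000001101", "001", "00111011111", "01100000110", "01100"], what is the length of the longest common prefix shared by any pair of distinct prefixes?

The deepest shared node is where two words last agree before diverging.
"01100000110" and "011000001101" agree on "01100000110" (11 characters) before diverging; nothing deeper is shared.
Longest shared-prefix length: 11

11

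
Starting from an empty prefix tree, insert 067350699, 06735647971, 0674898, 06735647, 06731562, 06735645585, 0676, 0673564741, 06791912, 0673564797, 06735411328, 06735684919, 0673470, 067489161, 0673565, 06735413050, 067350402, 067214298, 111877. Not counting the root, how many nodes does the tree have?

72

Trace insertions, counting only characters that open a new branch:
  "067350699" → 9 new (0, 6, 7, 3, 5, 0, 6, 9, 9)
  "06735647971" → prefix "06735" already present; 6 new (6, 4, 7, 9, 7, 1)
  "0674898" → prefix "067" already present; 4 new (4, 8, 9, 8)
  "06735647" → prefix "06735647" already present; 0 new (none)
  "06731562" → prefix "0673" already present; 4 new (1, 5, 6, 2)
  "06735645585" → prefix "0673564" already present; 4 new (5, 5, 8, 5)
  "0676" → prefix "067" already present; 1 new (6)
  "0673564741" → prefix "06735647" already present; 2 new (4, 1)
  "06791912" → prefix "067" already present; 5 new (9, 1, 9, 1, 2)
  "0673564797" → prefix "0673564797" already present; 0 new (none)
  "06735411328" → prefix "06735" already present; 6 new (4, 1, 1, 3, 2, 8)
  "06735684919" → prefix "067356" already present; 5 new (8, 4, 9, 1, 9)
  "0673470" → prefix "0673" already present; 3 new (4, 7, 0)
  "067489161" → prefix "067489" already present; 3 new (1, 6, 1)
  "0673565" → prefix "067356" already present; 1 new (5)
  "06735413050" → prefix "0673541" already present; 4 new (3, 0, 5, 0)
  "067350402" → prefix "067350" already present; 3 new (4, 0, 2)
  "067214298" → prefix "067" already present; 6 new (2, 1, 4, 2, 9, 8)
  "111877" → 6 new (1, 1, 1, 8, 7, 7)
Total nodes = 9 + 6 + 4 + 0 + 4 + 4 + 1 + 2 + 5 + 0 + 6 + 5 + 3 + 3 + 1 + 4 + 3 + 6 + 6 = 72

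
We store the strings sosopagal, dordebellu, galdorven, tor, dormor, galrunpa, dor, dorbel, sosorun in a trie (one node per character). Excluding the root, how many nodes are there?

45

Insert word by word; a character creates a node only if that edge doesn't already exist:
  "sosopagal" → 9 new (s, o, s, o, p, a, g, a, l)
  "dordebellu" → 10 new (d, o, r, d, e, b, e, l, l, u)
  "galdorven" → 9 new (g, a, l, d, o, r, v, e, n)
  "tor" → 3 new (t, o, r)
  "dormor" → prefix "dor" already present; 3 new (m, o, r)
  "galrunpa" → prefix "gal" already present; 5 new (r, u, n, p, a)
  "dor" → prefix "dor" already present; 0 new (none)
  "dorbel" → prefix "dor" already present; 3 new (b, e, l)
  "sosorun" → prefix "soso" already present; 3 new (r, u, n)
Total nodes = 9 + 10 + 9 + 3 + 3 + 5 + 0 + 3 + 3 = 45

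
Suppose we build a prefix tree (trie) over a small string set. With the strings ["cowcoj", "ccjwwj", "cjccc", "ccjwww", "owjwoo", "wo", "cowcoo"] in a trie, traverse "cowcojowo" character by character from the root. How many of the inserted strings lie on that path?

Check each prefix of "cowcojowo" against the stored set — each match is an end-marker on the path.
Prefixes of the query that are stored words: "cowcoj"
Count: 1

1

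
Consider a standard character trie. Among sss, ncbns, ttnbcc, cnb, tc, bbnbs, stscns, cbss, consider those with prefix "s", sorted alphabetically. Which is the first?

sss

Words with prefix "s", in lexicographic order: "sss", "stscns"
Position 1: sss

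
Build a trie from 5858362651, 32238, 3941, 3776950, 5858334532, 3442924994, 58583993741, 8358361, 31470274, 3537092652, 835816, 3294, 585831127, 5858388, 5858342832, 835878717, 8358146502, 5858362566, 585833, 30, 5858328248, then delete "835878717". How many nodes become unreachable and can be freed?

5

After clearing the end-marker at "835878717", prune upward until reaching a node still needed by another word.
The suffix "78717" (5 nodes) is used only by "835878717"; the node for "8358" still has the child "3", so pruning stops there.
Nodes removed: 5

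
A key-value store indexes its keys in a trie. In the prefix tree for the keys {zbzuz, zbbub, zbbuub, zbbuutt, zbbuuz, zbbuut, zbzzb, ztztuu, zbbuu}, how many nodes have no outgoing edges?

7

A leaf is a node with no children — equivalently, the end of a word that is not a proper prefix of any other stored word.
Those words: "zbbub", "zbbuub", "zbbuutt", "zbbuuz", "zbzuz", "zbzzb", "ztztuu"
Leaf count: 7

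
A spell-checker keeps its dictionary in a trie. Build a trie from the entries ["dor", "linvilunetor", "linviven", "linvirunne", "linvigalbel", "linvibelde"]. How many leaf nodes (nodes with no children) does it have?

6

A leaf is a node with no children — equivalently, the end of a word that is not a proper prefix of any other stored word.
Those words: "dor", "linvibelde", "linvigalbel", "linvilunetor", "linvirunne", "linviven"
Leaf count: 6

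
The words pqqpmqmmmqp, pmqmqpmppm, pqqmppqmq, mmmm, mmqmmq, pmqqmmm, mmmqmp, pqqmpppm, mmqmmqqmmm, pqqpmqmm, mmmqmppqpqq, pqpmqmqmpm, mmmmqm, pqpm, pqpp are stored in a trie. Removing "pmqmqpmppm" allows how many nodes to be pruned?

7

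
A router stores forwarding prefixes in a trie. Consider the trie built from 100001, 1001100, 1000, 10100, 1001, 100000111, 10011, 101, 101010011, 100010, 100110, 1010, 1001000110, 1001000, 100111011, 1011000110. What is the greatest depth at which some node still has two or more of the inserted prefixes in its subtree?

The deepest shared node is where two words last agree before diverging.
"1001000" and "1001000110" agree on "1001000" (7 characters) before diverging; nothing deeper is shared.
Longest shared-prefix length: 7

7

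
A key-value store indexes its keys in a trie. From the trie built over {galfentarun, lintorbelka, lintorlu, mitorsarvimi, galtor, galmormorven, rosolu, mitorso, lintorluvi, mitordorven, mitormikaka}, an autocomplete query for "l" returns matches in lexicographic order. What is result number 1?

lintorbelka

Words with prefix "l", in lexicographic order: "lintorbelka", "lintorlu", "lintorluvi"
The 1st is lintorbelka.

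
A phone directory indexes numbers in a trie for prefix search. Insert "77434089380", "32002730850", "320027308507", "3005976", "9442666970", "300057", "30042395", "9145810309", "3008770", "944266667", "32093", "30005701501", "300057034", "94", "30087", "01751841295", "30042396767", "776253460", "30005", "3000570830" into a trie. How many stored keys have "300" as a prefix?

Filter for entries beginning with "300":
Matches: "30005", "300057", "30005701501", "300057034", "3000570830", "30042395", "30042396767", "3005976", "30087", "3008770"
Count: 10

10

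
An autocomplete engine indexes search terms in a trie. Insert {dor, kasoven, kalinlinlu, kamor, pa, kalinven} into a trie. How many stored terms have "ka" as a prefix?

Filter for entries beginning with "ka":
Words under "ka": kalinlinlu, kalinven, kamor, kasoven
Count: 4

4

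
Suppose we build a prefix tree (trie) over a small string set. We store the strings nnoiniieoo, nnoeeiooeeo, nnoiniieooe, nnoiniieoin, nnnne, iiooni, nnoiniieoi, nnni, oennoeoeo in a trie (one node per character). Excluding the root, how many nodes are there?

40

Insert word by word; a character creates a node only if that edge doesn't already exist:
  "nnoiniieoo" → 10 new (n, n, o, i, n, i, i, e, o, o)
  "nnoeeiooeeo" → prefix "nno" already present; 8 new (e, e, i, o, o, e, e, o)
  "nnoiniieooe" → prefix "nnoiniieoo" already present; 1 new (e)
  "nnoiniieoin" → prefix "nnoiniieo" already present; 2 new (i, n)
  "nnnne" → prefix "nn" already present; 3 new (n, n, e)
  "iiooni" → 6 new (i, i, o, o, n, i)
  "nnoiniieoi" → prefix "nnoiniieoi" already present; 0 new (none)
  "nnni" → prefix "nnn" already present; 1 new (i)
  "oennoeoeo" → 9 new (o, e, n, n, o, e, o, e, o)
Total nodes = 10 + 8 + 1 + 2 + 3 + 6 + 0 + 1 + 9 = 40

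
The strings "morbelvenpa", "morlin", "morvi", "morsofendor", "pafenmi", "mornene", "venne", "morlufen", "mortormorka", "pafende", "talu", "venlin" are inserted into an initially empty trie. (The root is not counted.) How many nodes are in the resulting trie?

For each word, the new-node count is its length minus the longest prefix already in the trie:
  "morbelvenpa" → 11 new (m, o, r, b, e, l, v, e, n, p, a)
  "morlin" → prefix "mor" already present; 3 new (l, i, n)
  "morvi" → prefix "mor" already present; 2 new (v, i)
  "morsofendor" → prefix "mor" already present; 8 new (s, o, f, e, n, d, o, r)
  "pafenmi" → 7 new (p, a, f, e, n, m, i)
  "mornene" → prefix "mor" already present; 4 new (n, e, n, e)
  "venne" → 5 new (v, e, n, n, e)
  "morlufen" → prefix "morl" already present; 4 new (u, f, e, n)
  "mortormorka" → prefix "mor" already present; 8 new (t, o, r, m, o, r, k, a)
  "pafende" → prefix "pafen" already present; 2 new (d, e)
  "talu" → 4 new (t, a, l, u)
  "venlin" → prefix "ven" already present; 3 new (l, i, n)
Total nodes = 11 + 3 + 2 + 8 + 7 + 4 + 5 + 4 + 8 + 2 + 4 + 3 = 61

61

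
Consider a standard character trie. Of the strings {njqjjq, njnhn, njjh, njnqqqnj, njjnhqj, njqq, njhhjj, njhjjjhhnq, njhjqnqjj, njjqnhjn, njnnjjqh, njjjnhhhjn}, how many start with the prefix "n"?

Filter for entries beginning with "n":
Words under "n": njhhjj, njhjjjhhnq, njhjqnqjj, njjh, njjjnhhhjn, njjnhqj, njjqnhjn, njnhn, njnnjjqh, njnqqqnj, njqjjq, njqq
Count: 12

12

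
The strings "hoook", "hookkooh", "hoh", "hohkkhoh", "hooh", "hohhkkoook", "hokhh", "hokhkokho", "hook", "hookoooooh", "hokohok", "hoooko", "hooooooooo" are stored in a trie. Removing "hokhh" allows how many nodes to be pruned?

After clearing the end-marker at "hokhh", prune upward until reaching a node still needed by another word.
The suffix "h" (1 node) is used only by "hokhh"; the node for "hokh" still has the child "k", so pruning stops there.
Nodes removed: 1

1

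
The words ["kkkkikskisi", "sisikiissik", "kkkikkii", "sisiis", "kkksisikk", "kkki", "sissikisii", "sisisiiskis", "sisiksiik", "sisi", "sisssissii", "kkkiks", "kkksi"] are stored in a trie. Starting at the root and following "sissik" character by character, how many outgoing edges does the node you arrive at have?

1

Follow the path "sissik" to its node, then look at its outgoing edges.
Distinct next characters after "sissik": i.
That node has 1 child edge.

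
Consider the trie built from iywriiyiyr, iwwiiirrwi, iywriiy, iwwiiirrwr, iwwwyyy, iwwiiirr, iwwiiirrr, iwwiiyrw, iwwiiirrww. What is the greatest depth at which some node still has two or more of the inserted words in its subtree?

9

The deepest shared node is where two words last agree before diverging.
"iwwiiirrwi" and "iwwiiirrwr" agree on "iwwiiirrw" (9 characters) before diverging; nothing deeper is shared.
Longest shared-prefix length: 9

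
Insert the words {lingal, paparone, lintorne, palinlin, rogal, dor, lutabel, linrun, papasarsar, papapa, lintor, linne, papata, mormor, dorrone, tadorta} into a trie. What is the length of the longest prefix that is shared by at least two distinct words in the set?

Look for the deepest trie node that still has at least two words in its subtree.
e.g. "lintor" and "lintorne" share the prefix "lintor" of length 6; no pair shares a longer one.
Longest shared-prefix length: 6

6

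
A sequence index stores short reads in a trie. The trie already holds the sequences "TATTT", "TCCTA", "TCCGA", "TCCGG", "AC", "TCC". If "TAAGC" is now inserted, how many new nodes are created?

The longest prefix of "TAAGC" already in the trie is "TA" (length 2).
So 5 − 2 = 3 new nodes.

3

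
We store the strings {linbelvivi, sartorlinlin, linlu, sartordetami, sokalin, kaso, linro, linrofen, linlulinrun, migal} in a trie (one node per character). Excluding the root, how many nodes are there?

56

Count nodes per top-level branch (shared prefixes stored once):
  'k'-branch (kaso): 4 nodes
  'l'-branch (linbelvivi, linlu, linlulinrun, linro, linrofen): 23 nodes
  'm'-branch (migal): 5 nodes
  's'-branch (sartordetami, sartorlinlin, sokalin): 24 nodes
Sum: 56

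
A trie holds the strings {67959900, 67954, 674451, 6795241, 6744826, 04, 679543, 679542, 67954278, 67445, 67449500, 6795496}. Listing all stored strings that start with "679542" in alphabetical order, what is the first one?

679542

Filter for "679542…" and sort: "679542", "67954278"
Position 1: 679542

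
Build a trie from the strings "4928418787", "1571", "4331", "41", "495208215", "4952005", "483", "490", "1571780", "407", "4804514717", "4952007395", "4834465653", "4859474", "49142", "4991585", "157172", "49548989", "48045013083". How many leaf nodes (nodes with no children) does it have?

Leaves are exactly the stored words that no other stored word extends.
Those words: "157172", "1571780", "407", "41", "4331", "48045013083", "4804514717", "4834465653", "4859474", "490", "49142", "4928418787", "4952005", "4952007395", "495208215", "49548989", "4991585"
Leaf count: 17

17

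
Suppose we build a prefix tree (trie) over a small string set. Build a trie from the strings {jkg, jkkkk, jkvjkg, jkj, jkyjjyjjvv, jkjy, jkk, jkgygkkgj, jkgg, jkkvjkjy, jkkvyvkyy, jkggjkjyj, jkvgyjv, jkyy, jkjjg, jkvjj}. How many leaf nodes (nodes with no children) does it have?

12

A leaf is a node with no children — equivalently, the end of a word that is not a proper prefix of any other stored word.
Those words: "jkggjkjyj", "jkgygkkgj", "jkjjg", "jkjy", "jkkkk", "jkkvjkjy", "jkkvyvkyy", "jkvgyjv", "jkvjj", "jkvjkg", "jkyjjyjjvv", "jkyy"
Leaf count: 12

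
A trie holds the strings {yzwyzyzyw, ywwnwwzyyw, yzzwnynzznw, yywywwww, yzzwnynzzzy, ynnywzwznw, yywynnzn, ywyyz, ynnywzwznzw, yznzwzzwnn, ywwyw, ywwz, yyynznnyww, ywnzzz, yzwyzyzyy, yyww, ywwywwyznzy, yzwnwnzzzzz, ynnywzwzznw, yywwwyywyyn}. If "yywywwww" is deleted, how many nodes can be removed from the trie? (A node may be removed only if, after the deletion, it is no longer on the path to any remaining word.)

4

A node on "yywywwww"'s path can go only if nothing else ends at it or branches off below it.
The suffix "wwww" (4 nodes) is used only by "yywywwww"; the node for "yywy" still has the child "n", so pruning stops there.
Nodes removed: 4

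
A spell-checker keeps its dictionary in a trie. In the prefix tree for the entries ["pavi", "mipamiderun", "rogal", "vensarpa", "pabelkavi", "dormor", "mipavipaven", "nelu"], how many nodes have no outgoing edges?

A leaf is a node with no children — equivalently, the end of a word that is not a proper prefix of any other stored word.
Those words: "dormor", "mipamiderun", "mipavipaven", "nelu", "pabelkavi", "pavi", "rogal", "vensarpa"
Leaf count: 8

8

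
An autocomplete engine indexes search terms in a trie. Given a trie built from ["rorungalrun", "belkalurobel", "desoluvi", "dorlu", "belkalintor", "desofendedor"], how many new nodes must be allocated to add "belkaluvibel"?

5

"belkalu" is already a path in the trie; the remaining "vibel" must be added.
Each of the 5 remaining characters creates one node.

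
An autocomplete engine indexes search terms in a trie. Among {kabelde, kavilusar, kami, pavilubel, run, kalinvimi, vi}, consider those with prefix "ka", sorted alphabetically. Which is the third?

kami

Filter for "ka…" and sort: "kabelde", "kalinvimi", "kami", "kavilusar"
The 3rd is kami.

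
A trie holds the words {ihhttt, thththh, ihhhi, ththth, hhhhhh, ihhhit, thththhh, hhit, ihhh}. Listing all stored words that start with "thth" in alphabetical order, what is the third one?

Words with prefix "thth", in lexicographic order: "ththth", "thththh", "thththhh"
Position 3: thththhh

thththhh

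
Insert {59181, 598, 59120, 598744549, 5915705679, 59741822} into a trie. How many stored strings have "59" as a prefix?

6

Filter for entries beginning with "59":
Matches: "59120", "5915705679", "59181", "59741822", "598", "598744549"
Count: 6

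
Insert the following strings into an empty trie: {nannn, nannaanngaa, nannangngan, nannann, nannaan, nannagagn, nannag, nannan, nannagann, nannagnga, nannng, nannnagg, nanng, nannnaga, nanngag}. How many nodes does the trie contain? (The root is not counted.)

Trace insertions, counting only characters that open a new branch:
  "nannn" → 5 new (n, a, n, n, n)
  "nannaanngaa" → prefix "nann" already present; 7 new (a, a, n, n, g, a, a)
  "nannangngan" → prefix "nanna" already present; 6 new (n, g, n, g, a, n)
  "nannann" → prefix "nannan" already present; 1 new (n)
  "nannaan" → prefix "nannaan" already present; 0 new (none)
  "nannagagn" → prefix "nanna" already present; 4 new (g, a, g, n)
  "nannag" → prefix "nannag" already present; 0 new (none)
  "nannan" → prefix "nannan" already present; 0 new (none)
  "nannagann" → prefix "nannaga" already present; 2 new (n, n)
  "nannagnga" → prefix "nannag" already present; 3 new (n, g, a)
  "nannng" → prefix "nannn" already present; 1 new (g)
  "nannnagg" → prefix "nannn" already present; 3 new (a, g, g)
  "nanng" → prefix "nann" already present; 1 new (g)
  "nannnaga" → prefix "nannnag" already present; 1 new (a)
  "nanngag" → prefix "nanng" already present; 2 new (a, g)
Total nodes = 5 + 7 + 6 + 1 + 0 + 4 + 0 + 0 + 2 + 3 + 1 + 3 + 1 + 1 + 2 = 36

36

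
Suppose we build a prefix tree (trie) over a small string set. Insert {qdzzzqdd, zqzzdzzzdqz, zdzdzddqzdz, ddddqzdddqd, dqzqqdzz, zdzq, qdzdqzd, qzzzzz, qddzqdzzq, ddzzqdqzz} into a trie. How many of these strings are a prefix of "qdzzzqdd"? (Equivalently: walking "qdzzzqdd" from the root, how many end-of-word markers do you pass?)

Traverse "qdzzzqdd" character by character; count nodes along the way that are marked as word ends.
Prefixes of the query that are stored words: "qdzzzqdd"
Count: 1

1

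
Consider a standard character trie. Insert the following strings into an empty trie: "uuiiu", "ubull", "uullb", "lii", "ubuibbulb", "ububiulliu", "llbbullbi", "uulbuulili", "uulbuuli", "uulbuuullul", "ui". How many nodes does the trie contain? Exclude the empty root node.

49

For each word, the new-node count is its length minus the longest prefix already in the trie:
  "uuiiu" → 5 new (u, u, i, i, u)
  "ubull" → prefix "u" already present; 4 new (b, u, l, l)
  "uullb" → prefix "uu" already present; 3 new (l, l, b)
  "lii" → 3 new (l, i, i)
  "ubuibbulb" → prefix "ubu" already present; 6 new (i, b, b, u, l, b)
  "ububiulliu" → prefix "ubu" already present; 7 new (b, i, u, l, l, i, u)
  "llbbullbi" → prefix "l" already present; 8 new (l, b, b, u, l, l, b, i)
  "uulbuulili" → prefix "uul" already present; 7 new (b, u, u, l, i, l, i)
  "uulbuuli" → prefix "uulbuuli" already present; 0 new (none)
  "uulbuuullul" → prefix "uulbuu" already present; 5 new (u, l, l, u, l)
  "ui" → prefix "u" already present; 1 new (i)
Total nodes = 5 + 4 + 3 + 3 + 6 + 7 + 8 + 7 + 0 + 5 + 1 = 49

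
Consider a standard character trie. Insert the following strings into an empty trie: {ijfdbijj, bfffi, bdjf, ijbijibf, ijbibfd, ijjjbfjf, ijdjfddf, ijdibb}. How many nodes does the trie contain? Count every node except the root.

Trie structure (* marks end of a word):
(root)
├─ b
│  ├─ d
│  │  └─ j
│  │     └─ f *
│  └─ f
│     └─ f
│        └─ f
│           └─ i *
└─ i
   └─ j
      ├─ b
      │  └─ i
      │     ├─ b
      │     │  └─ f
      │     │     └─ d *
      │     └─ j
      │        └─ i
      │           └─ b
      │              └─ f *
      ├─ d
      │  ├─ i
      │  │  └─ b
      │  │     └─ b *
      │  └─ j
      │     └─ f
      │        └─ d
      │           └─ d
      │              └─ f *
      ├─ f
      │  └─ d
      │     └─ b
      │        └─ i
      │           └─ j
      │              └─ j *
      └─ j
         └─ j
            └─ b
               └─ f
                  └─ j
                     └─ f *
Counting every labelled node above: 40.

40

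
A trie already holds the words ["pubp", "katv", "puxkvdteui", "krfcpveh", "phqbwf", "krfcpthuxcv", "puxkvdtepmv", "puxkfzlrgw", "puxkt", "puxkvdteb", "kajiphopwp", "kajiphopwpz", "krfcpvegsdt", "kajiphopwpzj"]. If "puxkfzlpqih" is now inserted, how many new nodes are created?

4

Walking "puxkfzlpqih" from the root, the first 7 characters ("puxkfzl") follow existing edges; "p" is the first miss.
New nodes needed: |"puxkfzlpqih"| − 7 = 11 − 7 = 4.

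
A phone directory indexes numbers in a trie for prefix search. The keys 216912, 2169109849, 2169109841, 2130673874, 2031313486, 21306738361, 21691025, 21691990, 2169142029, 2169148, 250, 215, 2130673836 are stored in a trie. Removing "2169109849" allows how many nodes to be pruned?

After clearing the end-marker at "2169109849", prune upward until reaching a node still needed by another word.
The suffix "9" (1 node) is used only by "2169109849"; the node for "216910984" still has the child "1", so pruning stops there.
Nodes removed: 1

1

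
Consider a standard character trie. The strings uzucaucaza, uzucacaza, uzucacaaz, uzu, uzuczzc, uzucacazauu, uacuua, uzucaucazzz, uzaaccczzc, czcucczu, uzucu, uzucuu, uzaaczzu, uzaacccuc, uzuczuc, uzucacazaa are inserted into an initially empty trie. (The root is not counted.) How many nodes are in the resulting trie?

54

Trace insertions, counting only characters that open a new branch:
  "uzucaucaza" → 10 new (u, z, u, c, a, u, c, a, z, a)
  "uzucacaza" → prefix "uzuca" already present; 4 new (c, a, z, a)
  "uzucacaaz" → prefix "uzucaca" already present; 2 new (a, z)
  "uzu" → prefix "uzu" already present; 0 new (none)
  "uzuczzc" → prefix "uzuc" already present; 3 new (z, z, c)
  "uzucacazauu" → prefix "uzucacaza" already present; 2 new (u, u)
  "uacuua" → prefix "u" already present; 5 new (a, c, u, u, a)
  "uzucaucazzz" → prefix "uzucaucaz" already present; 2 new (z, z)
  "uzaaccczzc" → prefix "uz" already present; 8 new (a, a, c, c, c, z, z, c)
  "czcucczu" → 8 new (c, z, c, u, c, c, z, u)
  "uzucu" → prefix "uzuc" already present; 1 new (u)
  "uzucuu" → prefix "uzucu" already present; 1 new (u)
  "uzaaczzu" → prefix "uzaac" already present; 3 new (z, z, u)
  "uzaacccuc" → prefix "uzaaccc" already present; 2 new (u, c)
  "uzuczuc" → prefix "uzucz" already present; 2 new (u, c)
  "uzucacazaa" → prefix "uzucacaza" already present; 1 new (a)
Total nodes = 10 + 4 + 2 + 0 + 3 + 2 + 5 + 2 + 8 + 8 + 1 + 1 + 3 + 2 + 2 + 1 = 54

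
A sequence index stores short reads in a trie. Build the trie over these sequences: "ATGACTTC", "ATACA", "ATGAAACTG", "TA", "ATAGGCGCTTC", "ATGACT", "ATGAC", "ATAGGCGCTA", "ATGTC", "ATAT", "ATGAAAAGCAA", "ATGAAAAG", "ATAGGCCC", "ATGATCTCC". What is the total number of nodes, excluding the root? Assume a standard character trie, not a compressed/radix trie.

For each word, the new-node count is its length minus the longest prefix already in the trie:
  "ATGACTTC" → 8 new (A, T, G, A, C, T, T, C)
  "ATACA" → prefix "AT" already present; 3 new (A, C, A)
  "ATGAAACTG" → prefix "ATGA" already present; 5 new (A, A, C, T, G)
  "TA" → 2 new (T, A)
  "ATAGGCGCTTC" → prefix "ATA" already present; 8 new (G, G, C, G, C, T, T, C)
  "ATGACT" → prefix "ATGACT" already present; 0 new (none)
  "ATGAC" → prefix "ATGAC" already present; 0 new (none)
  "ATAGGCGCTA" → prefix "ATAGGCGCT" already present; 1 new (A)
  "ATGTC" → prefix "ATG" already present; 2 new (T, C)
  "ATAT" → prefix "ATA" already present; 1 new (T)
  "ATGAAAAGCAA" → prefix "ATGAAA" already present; 5 new (A, G, C, A, A)
  "ATGAAAAG" → prefix "ATGAAAAG" already present; 0 new (none)
  "ATAGGCCC" → prefix "ATAGGC" already present; 2 new (C, C)
  "ATGATCTCC" → prefix "ATGA" already present; 5 new (T, C, T, C, C)
Total nodes = 8 + 3 + 5 + 2 + 8 + 0 + 0 + 1 + 2 + 1 + 5 + 0 + 2 + 5 = 42

42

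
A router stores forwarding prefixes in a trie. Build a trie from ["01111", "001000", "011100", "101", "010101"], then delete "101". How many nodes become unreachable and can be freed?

3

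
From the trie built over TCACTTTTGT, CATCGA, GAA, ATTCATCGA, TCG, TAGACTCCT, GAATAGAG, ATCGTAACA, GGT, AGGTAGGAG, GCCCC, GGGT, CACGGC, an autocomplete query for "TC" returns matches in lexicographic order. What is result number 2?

Words with prefix "TC", in lexicographic order: "TCACTTTTGT", "TCG"
Position 2: TCG

TCG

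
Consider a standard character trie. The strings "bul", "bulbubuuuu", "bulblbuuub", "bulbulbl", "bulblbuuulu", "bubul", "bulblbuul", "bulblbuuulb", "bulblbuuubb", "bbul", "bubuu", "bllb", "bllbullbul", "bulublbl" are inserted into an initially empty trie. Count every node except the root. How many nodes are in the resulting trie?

45

Trace insertions, counting only characters that open a new branch:
  "bul" → 3 new (b, u, l)
  "bulbubuuuu" → prefix "bul" already present; 7 new (b, u, b, u, u, u, u)
  "bulblbuuub" → prefix "bulb" already present; 6 new (l, b, u, u, u, b)
  "bulbulbl" → prefix "bulbu" already present; 3 new (l, b, l)
  "bulblbuuulu" → prefix "bulblbuuu" already present; 2 new (l, u)
  "bubul" → prefix "bu" already present; 3 new (b, u, l)
  "bulblbuul" → prefix "bulblbuu" already present; 1 new (l)
  "bulblbuuulb" → prefix "bulblbuuul" already present; 1 new (b)
  "bulblbuuubb" → prefix "bulblbuuub" already present; 1 new (b)
  "bbul" → prefix "b" already present; 3 new (b, u, l)
  "bubuu" → prefix "bubu" already present; 1 new (u)
  "bllb" → prefix "b" already present; 3 new (l, l, b)
  "bllbullbul" → prefix "bllb" already present; 6 new (u, l, l, b, u, l)
  "bulublbl" → prefix "bul" already present; 5 new (u, b, l, b, l)
Total nodes = 3 + 7 + 6 + 3 + 2 + 3 + 1 + 1 + 1 + 3 + 1 + 3 + 6 + 5 = 45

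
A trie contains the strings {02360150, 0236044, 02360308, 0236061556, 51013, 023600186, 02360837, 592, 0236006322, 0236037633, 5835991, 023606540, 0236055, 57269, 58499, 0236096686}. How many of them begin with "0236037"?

Filter for entries beginning with "0236037":
Words under "0236037": 0236037633
Count: 1

1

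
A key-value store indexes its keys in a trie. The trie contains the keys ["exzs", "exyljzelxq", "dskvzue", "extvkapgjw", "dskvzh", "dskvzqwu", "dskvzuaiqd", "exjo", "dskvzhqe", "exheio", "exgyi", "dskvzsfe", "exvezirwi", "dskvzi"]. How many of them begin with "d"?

Filter for entries beginning with "d":
Matches: "dskvzh", "dskvzhqe", "dskvzi", "dskvzqwu", "dskvzsfe", "dskvzuaiqd", "dskvzue"
Count: 7

7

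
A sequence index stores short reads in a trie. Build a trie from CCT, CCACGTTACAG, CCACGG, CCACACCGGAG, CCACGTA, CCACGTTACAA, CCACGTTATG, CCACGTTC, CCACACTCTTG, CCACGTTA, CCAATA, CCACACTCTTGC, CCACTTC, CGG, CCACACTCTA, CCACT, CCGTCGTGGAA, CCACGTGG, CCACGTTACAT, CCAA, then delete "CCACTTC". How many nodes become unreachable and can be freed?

After clearing the end-marker at "CCACTTC", prune upward until reaching a node still needed by another word.
The suffix "TC" (2 nodes) is used only by "CCACTTC"; "CCACT" is itself a stored word, so pruning stops there.
Nodes removed: 2

2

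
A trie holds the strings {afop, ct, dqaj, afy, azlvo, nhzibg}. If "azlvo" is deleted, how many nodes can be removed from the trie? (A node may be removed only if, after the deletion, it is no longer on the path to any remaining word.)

After clearing the end-marker at "azlvo", prune upward until reaching a node still needed by another word.
The suffix "zlvo" (4 nodes) is used only by "azlvo"; the node for "a" still has the child "f", so pruning stops there.
Nodes removed: 4

4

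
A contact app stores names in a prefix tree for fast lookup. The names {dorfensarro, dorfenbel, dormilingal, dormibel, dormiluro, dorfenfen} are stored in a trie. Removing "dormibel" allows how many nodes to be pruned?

3

After clearing the end-marker at "dormibel", prune upward until reaching a node still needed by another word.
The suffix "bel" (3 nodes) is used only by "dormibel"; the node for "dormi" still has the child "l", so pruning stops there.
Nodes removed: 3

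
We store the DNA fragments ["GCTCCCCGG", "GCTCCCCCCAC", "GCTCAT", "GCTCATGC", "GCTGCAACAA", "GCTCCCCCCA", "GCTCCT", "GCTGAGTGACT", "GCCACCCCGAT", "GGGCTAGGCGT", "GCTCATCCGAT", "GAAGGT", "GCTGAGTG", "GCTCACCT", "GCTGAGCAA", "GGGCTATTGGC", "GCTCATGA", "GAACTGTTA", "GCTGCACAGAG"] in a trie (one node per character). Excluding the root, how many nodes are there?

Trace insertions, counting only characters that open a new branch:
  "GCTCCCCGG" → 9 new (G, C, T, C, C, C, C, G, G)
  "GCTCCCCCCAC" → prefix "GCTCCCC" already present; 4 new (C, C, A, C)
  "GCTCAT" → prefix "GCTC" already present; 2 new (A, T)
  "GCTCATGC" → prefix "GCTCAT" already present; 2 new (G, C)
  "GCTGCAACAA" → prefix "GCT" already present; 7 new (G, C, A, A, C, A, A)
  "GCTCCCCCCA" → prefix "GCTCCCCCCA" already present; 0 new (none)
  "GCTCCT" → prefix "GCTCC" already present; 1 new (T)
  "GCTGAGTGACT" → prefix "GCTG" already present; 7 new (A, G, T, G, A, C, T)
  "GCCACCCCGAT" → prefix "GC" already present; 9 new (C, A, C, C, C, C, G, A, T)
  "GGGCTAGGCGT" → prefix "G" already present; 10 new (G, G, C, T, A, G, G, C, G, T)
  "GCTCATCCGAT" → prefix "GCTCAT" already present; 5 new (C, C, G, A, T)
  "GAAGGT" → prefix "G" already present; 5 new (A, A, G, G, T)
  "GCTGAGTG" → prefix "GCTGAGTG" already present; 0 new (none)
  "GCTCACCT" → prefix "GCTCA" already present; 3 new (C, C, T)
  "GCTGAGCAA" → prefix "GCTGAG" already present; 3 new (C, A, A)
  "GGGCTATTGGC" → prefix "GGGCTA" already present; 5 new (T, T, G, G, C)
  "GCTCATGA" → prefix "GCTCATG" already present; 1 new (A)
  "GAACTGTTA" → prefix "GAA" already present; 6 new (C, T, G, T, T, A)
  "GCTGCACAGAG" → prefix "GCTGCA" already present; 5 new (C, A, G, A, G)
Total nodes = 9 + 4 + 2 + 2 + 7 + 0 + 1 + 7 + 9 + 10 + 5 + 5 + 0 + 3 + 3 + 5 + 1 + 6 + 5 = 84

84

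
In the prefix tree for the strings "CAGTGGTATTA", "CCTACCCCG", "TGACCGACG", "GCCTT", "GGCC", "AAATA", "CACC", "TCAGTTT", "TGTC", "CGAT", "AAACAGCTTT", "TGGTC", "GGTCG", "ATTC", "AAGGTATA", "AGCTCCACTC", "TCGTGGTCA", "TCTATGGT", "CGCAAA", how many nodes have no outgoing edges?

19

A leaf is a node with no children — equivalently, the end of a word that is not a proper prefix of any other stored word.
Those words: "AAACAGCTTT", "AAATA", "AAGGTATA", "AGCTCCACTC", "ATTC", "CACC", "CAGTGGTATTA", "CCTACCCCG", "CGAT", "CGCAAA", "GCCTT", "GGCC", "GGTCG", "TCAGTTT", "TCGTGGTCA", "TCTATGGT", "TGACCGACG", "TGGTC", "TGTC"
Leaf count: 19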